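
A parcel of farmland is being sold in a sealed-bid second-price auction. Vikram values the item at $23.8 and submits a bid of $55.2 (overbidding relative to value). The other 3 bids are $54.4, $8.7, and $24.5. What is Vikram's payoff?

Highest competing bid: $54.4.
Vikram's bid $55.2 is the highest overall, so Vikram wins and pays the second-highest bid, $54.4.
Payoff = value − price = $23.8 − $54.4 = -$30.6.
Overbidding won the item at a price above value — truthful bidding would have avoided this loss.

Vikram's payoff: -$30.6.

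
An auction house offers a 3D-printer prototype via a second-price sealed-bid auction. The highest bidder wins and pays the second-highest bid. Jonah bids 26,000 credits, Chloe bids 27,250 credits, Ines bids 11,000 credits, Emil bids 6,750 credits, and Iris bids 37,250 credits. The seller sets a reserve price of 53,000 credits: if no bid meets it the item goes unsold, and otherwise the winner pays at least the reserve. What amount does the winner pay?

unsold

Ranking the bids: Iris 37,250 credits > Chloe 27,250 credits > Jonah 26,000 credits > Ines 11,000 credits > Emil 6,750 credits.
The top bid 37,250 credits is below the reserve 53,000 credits, so the item goes unsold and nothing is paid.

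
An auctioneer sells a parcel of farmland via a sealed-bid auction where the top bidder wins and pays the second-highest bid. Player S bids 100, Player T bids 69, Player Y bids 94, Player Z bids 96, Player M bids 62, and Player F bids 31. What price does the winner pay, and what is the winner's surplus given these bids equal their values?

The winner pays 96 for a surplus of 4.

Ranking the bids: Player S 100, then Player Z 96, then Player Y 94, then Player T 69, then Player M 62, then Player F 31.
Player S is the highest bidder, so Player S wins.
Under the second-price rule, the price is the second-highest bid: 96.
Surplus = 100 − 96 = 4.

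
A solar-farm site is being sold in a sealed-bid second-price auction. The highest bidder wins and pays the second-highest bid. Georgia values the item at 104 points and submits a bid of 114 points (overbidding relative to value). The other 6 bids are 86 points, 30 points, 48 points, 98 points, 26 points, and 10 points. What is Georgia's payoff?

Payoff = 6 points.

Highest competing bid: 98 points.
Georgia's bid 114 points is the highest overall, so Georgia wins and pays the second-highest bid, 98 points.
Payoff = value − price = 104 points − 98 points = 6 points.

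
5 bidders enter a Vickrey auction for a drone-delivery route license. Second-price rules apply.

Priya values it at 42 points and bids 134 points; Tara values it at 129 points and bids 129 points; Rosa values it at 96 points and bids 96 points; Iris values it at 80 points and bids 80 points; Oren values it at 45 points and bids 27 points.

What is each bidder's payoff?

Ranking the bids: Priya 134 points; Tara 129 points; Rosa 96 points; Iris 80 points; Oren 27 points.
Priya has the top bid and wins; the price is the second-highest bid, 129 points.
Priya's payoff = 42 points − 129 points = -87 points. All other bidders lose, so their payoff is 0.

Priya -87 points, Tara 0 points, Rosa 0 points, Iris 0 points, Oren 0 points.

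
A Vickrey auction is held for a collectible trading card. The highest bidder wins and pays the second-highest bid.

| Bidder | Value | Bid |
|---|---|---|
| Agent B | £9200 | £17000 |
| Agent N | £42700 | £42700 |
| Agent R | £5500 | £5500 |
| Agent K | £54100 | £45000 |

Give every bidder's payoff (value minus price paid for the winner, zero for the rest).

Payoffs: Agent B £0, Agent N £0, Agent R £0, Agent K £11400.

Ordered from highest: Agent K £45000, then Agent N £42700, then Agent B £17000, then Agent R £5500.
Agent K has the top bid and wins; the price is the second-highest bid, £42700.
Agent K's payoff = £54100 − £42700 = £11400. All other bidders lose, so their payoff is 0.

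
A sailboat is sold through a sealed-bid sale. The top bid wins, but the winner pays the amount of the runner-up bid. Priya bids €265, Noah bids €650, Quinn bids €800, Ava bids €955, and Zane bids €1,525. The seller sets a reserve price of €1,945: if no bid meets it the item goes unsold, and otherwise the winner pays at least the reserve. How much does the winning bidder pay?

Sorted high to low: Zane €1,525; Ava €955; Quinn €800; Noah €650; Priya €265.
The top bid €1,525 is below the reserve €1,945, so the item goes unsold and nothing is paid.

unsold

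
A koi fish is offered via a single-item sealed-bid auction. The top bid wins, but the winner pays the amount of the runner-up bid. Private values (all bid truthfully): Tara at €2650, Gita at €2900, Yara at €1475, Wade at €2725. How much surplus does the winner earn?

Ordered from highest: Gita €2900; Wade €2725; Tara €2650; Yara €1475.
Gita wins with the top bid and pays the second-highest, €2725.
Surplus = €2900 − €2725 = €175.

Winner's surplus: €175.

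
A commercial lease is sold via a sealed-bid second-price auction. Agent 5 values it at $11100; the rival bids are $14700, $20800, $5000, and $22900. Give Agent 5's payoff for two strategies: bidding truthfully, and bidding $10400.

The highest competing bid is $22900.
Bidding truthfully at $11100: the top bid is $22900 (a rival), so Agent 5 loses. Payoff = $0.
Bidding $10400: the top bid is $22900 (a rival), so Agent 5 loses. Payoff = $0.

Truthful: $0; alternative: $0.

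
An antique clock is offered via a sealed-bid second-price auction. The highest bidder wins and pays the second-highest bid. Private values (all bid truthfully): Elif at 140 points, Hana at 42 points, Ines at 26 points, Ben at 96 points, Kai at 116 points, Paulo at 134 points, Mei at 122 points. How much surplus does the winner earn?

Winner's surplus: 6 points.

Bids in descending order: Elif 140 points, then Paulo 134 points, then Mei 122 points, then Kai 116 points, then Ben 96 points, then Hana 42 points, then Ines 26 points.
Elif wins with the top bid and pays the second-highest, 134 points.
Surplus = 140 points − 134 points = 6 points.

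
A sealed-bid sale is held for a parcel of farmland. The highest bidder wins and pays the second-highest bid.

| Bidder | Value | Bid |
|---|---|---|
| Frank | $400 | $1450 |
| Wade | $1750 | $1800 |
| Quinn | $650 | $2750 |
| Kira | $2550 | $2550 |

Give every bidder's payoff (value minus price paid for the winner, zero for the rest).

Payoffs: Frank $0, Wade $0, Quinn -$1900, Kira $0.

Bids in descending order: Quinn $2750 > Kira $2550 > Wade $1800 > Frank $1450.
Quinn has the top bid and wins; the price is the second-highest bid, $2550.
Quinn's payoff = $650 − $2550 = -$1900. All other bidders lose, so their payoff is 0.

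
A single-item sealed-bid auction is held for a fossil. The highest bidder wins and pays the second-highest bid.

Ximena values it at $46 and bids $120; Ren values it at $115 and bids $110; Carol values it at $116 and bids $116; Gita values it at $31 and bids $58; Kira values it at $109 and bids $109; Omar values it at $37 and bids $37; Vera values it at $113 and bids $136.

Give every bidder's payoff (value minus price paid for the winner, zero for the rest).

Payoffs: Ximena $0, Ren $0, Carol $0, Gita $0, Kira $0, Omar $0, Vera -$7.

Ranking the bids: Vera $136, then Ximena $120, then Carol $116, then Ren $110, then Kira $109, then Gita $58, then Omar $37.
Vera has the top bid and wins; the price is the second-highest bid, $120.
Vera's payoff = $113 − $120 = -$7. All other bidders lose, so their payoff is 0.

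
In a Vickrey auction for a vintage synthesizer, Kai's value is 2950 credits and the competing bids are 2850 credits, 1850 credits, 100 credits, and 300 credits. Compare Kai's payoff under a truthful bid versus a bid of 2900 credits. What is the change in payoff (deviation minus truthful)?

0 credits

The highest competing bid is 2850 credits.
Bidding truthfully at 2950 credits: Kai has the top bid, wins, and pays the second-highest bid 2850 credits. Payoff = 2950 credits − 2850 credits = 100 credits.
Bidding 2900 credits: Kai has the top bid, wins, and pays the second-highest bid 2850 credits. Payoff = 2950 credits − 2850 credits = 100 credits.
Change = 100 credits − 100 credits = 0 credits.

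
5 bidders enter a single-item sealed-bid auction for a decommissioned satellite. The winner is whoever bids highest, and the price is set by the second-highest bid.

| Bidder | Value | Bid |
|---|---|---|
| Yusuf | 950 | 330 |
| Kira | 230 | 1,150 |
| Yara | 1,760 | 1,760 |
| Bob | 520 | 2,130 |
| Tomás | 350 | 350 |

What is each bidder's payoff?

Bids in descending order: Bob 2,130 > Yara 1,760 > Kira 1,150 > Tomás 350 > Yusuf 330.
Bob has the top bid and wins; the price is the second-highest bid, 1,760.
Bob's payoff = 520 − 1,760 = -1,240. All other bidders lose, so their payoff is 0.

Payoffs: Yusuf 0, Kira 0, Yara 0, Bob -1,240, Tomás 0.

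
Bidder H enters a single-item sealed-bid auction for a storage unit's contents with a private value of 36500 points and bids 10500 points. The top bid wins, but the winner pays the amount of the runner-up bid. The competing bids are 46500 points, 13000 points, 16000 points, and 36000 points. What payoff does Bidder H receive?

Highest competing bid: 46500 points.
Bidder H's bid 10500 points is not the highest, so Bidder H loses, pays nothing, and earns zero payoff.

Payoff = 0 points.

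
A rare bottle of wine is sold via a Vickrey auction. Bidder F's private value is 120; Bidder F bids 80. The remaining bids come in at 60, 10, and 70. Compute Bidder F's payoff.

Highest competing bid: 70.
Bidder F's bid 80 is the highest overall, so Bidder F wins and pays the second-highest bid, 70.
Payoff = value − price = 120 − 70 = 50.

Bidder F's payoff: 50.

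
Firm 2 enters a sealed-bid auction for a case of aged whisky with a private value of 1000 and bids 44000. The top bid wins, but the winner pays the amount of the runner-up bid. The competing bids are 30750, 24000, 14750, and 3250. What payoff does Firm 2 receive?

Highest competing bid: 30750.
Firm 2's bid 44000 is the highest overall, so Firm 2 wins and pays the second-highest bid, 30750.
Payoff = value − price = 1000 − 30750 = -29750.
Overbidding won the item at a price above value — truthful bidding would have avoided this loss.

Payoff = -29750.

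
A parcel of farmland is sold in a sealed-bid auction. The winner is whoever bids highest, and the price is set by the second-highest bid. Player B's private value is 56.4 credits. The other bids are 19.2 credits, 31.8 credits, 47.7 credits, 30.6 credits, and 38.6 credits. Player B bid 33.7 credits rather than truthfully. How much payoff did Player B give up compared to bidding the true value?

Payoff forgone: 8.7 credits.

The highest competing bid is 47.7 credits.
Bidding truthfully at 56.4 credits: Player B has the top bid, wins, and pays the second-highest bid 47.7 credits. Payoff = 56.4 credits − 47.7 credits = 8.7 credits.
Bidding 33.7 credits: the top bid is 47.7 credits (a rival), so Player B loses. Payoff = 0.0 credits.
Regret = truthful payoff − actual payoff = 8.7 credits − 0.0 credits = 8.7 credits.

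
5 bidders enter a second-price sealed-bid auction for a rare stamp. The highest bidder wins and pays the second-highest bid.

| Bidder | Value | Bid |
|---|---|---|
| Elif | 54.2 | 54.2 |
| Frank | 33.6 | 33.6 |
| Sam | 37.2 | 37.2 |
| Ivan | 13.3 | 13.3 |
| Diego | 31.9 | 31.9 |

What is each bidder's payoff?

Ordered from highest: Elif 54.2 > Sam 37.2 > Frank 33.6 > Diego 31.9 > Ivan 13.3.
Elif has the top bid and wins; the price is the second-highest bid, 37.2.
Elif's payoff = 54.2 − 37.2 = 17.0. All other bidders lose, so their payoff is 0.

Elif 17.0, Frank 0.0, Sam 0.0, Ivan 0.0, Diego 0.0.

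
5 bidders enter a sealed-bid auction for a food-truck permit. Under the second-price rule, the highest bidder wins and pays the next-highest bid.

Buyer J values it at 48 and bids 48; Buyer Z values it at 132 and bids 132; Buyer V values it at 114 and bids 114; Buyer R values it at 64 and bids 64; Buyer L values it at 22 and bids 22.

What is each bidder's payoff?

Buyer J 0, Buyer Z 18, Buyer V 0, Buyer R 0, Buyer L 0.

Ordered from highest: Buyer Z 132; Buyer V 114; Buyer R 64; Buyer J 48; Buyer L 22.
Buyer Z has the top bid and wins; the price is the second-highest bid, 114.
Buyer Z's payoff = 132 − 114 = 18. All other bidders lose, so their payoff is 0.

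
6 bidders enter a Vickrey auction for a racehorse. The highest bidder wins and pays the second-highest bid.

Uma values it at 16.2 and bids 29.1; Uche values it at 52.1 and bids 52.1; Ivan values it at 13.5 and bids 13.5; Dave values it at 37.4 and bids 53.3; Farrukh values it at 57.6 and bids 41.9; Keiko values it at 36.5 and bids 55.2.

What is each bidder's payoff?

Ranking the bids: Keiko 55.2 > Dave 53.3 > Uche 52.1 > Farrukh 41.9 > Uma 29.1 > Ivan 13.5.
Keiko has the top bid and wins; the price is the second-highest bid, 53.3.
Keiko's payoff = 36.5 − 53.3 = -16.8. All other bidders lose, so their payoff is 0.

Uma 0.0, Uche 0.0, Ivan 0.0, Dave 0.0, Farrukh 0.0, Keiko -16.8.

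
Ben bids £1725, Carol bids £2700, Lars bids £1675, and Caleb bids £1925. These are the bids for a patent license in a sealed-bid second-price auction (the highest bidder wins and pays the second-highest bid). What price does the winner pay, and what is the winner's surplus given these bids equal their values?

Bids in descending order: Carol £2700; Caleb £1925; Ben £1725; Lars £1675.
Carol is the highest bidder, so Carol wins.
Under the second-price rule, the price is the second-highest bid: £1925.
Surplus = £2700 − £1925 = £775.

Price £1925; surplus £775.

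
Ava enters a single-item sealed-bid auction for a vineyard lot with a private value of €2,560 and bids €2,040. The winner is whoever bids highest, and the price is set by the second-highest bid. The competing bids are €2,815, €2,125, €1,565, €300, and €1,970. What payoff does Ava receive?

€0

Highest competing bid: €2,815.
Ava's bid €2,040 is not the highest, so Ava loses, pays nothing, and earns zero payoff.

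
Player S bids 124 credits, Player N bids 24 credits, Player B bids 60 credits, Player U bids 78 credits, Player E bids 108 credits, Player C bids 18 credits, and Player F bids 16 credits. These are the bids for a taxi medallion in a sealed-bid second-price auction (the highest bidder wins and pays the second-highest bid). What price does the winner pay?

Ordered from highest: Player S 124 credits; Player E 108 credits; Player U 78 credits; Player B 60 credits; Player N 24 credits; Player C 18 credits; Player F 16 credits.
Player S is the highest bidder, so Player S wins.
Under the second-price rule, the price is the second-highest bid: 108 credits.

Price paid: 108 credits.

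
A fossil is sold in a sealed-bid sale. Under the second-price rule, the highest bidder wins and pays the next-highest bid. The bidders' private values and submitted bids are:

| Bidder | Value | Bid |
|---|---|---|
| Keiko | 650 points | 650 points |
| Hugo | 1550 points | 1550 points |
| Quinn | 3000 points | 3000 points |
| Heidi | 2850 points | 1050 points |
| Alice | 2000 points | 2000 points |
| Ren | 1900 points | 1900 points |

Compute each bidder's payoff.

Sorted high to low: Quinn 3000 points; Alice 2000 points; Ren 1900 points; Hugo 1550 points; Heidi 1050 points; Keiko 650 points.
Quinn has the top bid and wins; the price is the second-highest bid, 2000 points.
Quinn's payoff = 3000 points − 2000 points = 1000 points. All other bidders lose, so their payoff is 0.

Keiko 0 points, Hugo 0 points, Quinn 1000 points, Heidi 0 points, Alice 0 points, Ren 0 points.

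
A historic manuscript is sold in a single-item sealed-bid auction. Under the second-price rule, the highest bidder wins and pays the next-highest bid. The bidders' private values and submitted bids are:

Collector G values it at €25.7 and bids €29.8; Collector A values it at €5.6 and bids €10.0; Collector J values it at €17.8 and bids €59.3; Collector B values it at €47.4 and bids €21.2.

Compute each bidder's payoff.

Collector G €0.0, Collector A €0.0, Collector J -€12.0, Collector B €0.0.

Bids in descending order: Collector J €59.3, then Collector G €29.8, then Collector B €21.2, then Collector A €10.0.
Collector J has the top bid and wins; the price is the second-highest bid, €29.8.
Collector J's payoff = €17.8 − €29.8 = -€12.0. All other bidders lose, so their payoff is 0.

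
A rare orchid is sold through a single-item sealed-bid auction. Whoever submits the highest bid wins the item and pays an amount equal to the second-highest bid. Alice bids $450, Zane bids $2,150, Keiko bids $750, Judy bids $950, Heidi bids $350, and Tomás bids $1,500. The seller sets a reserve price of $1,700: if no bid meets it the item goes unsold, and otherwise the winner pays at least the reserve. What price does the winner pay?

Ranking the bids: Zane $2,150 > Tomás $1,500 > Judy $950 > Keiko $750 > Alice $450 > Heidi $350.
Zane has the highest bid, so Zane wins.
The second-highest bid is $1,500, but the reserve $1,700 is higher, so the price is the reserve.

The winner pays $1,700.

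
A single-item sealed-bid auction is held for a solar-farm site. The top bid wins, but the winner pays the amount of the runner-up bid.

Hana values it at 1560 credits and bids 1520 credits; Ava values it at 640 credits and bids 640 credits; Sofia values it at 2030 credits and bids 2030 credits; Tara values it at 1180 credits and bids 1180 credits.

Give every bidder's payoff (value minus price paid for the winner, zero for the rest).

Sorted high to low: Sofia 2030 credits, then Hana 1520 credits, then Tara 1180 credits, then Ava 640 credits.
Sofia has the top bid and wins; the price is the second-highest bid, 1520 credits.
Sofia's payoff = 2030 credits − 1520 credits = 510 credits. All other bidders lose, so their payoff is 0.

Hana 0 credits, Ava 0 credits, Sofia 510 credits, Tara 0 credits.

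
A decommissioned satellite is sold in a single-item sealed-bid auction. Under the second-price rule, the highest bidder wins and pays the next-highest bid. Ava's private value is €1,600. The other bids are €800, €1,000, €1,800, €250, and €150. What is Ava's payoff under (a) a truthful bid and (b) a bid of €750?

The highest competing bid is €1,800.
Bidding truthfully at €1,600: the top bid is €1,800 (a rival), so Ava loses. Payoff = €0.
Bidding €750: the top bid is €1,800 (a rival), so Ava loses. Payoff = €0.
The bid only affects whether you win, not the price — here both bids land on the same side of the top rival bid, so the deviation is payoff-neutral.

(a) €0  (b) €0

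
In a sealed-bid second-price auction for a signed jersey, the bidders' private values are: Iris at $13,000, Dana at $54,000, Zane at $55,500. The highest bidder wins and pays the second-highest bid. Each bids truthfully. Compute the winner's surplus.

Sorted high to low: Zane $55,500; Dana $54,000; Iris $13,000.
Zane wins with the top bid and pays the second-highest, $54,000.
Surplus = $55,500 − $54,000 = $1,500.

Surplus = $1,500.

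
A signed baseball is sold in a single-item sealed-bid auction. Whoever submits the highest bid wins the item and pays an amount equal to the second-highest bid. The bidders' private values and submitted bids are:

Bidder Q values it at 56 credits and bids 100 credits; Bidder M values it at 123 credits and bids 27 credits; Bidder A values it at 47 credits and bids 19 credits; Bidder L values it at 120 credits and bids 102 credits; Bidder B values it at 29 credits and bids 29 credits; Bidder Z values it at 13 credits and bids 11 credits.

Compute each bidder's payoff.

Bidder Q 0 credits, Bidder M 0 credits, Bidder A 0 credits, Bidder L 20 credits, Bidder B 0 credits, Bidder Z 0 credits.

Bids in descending order: Bidder L 102 credits > Bidder Q 100 credits > Bidder B 29 credits > Bidder M 27 credits > Bidder A 19 credits > Bidder Z 11 credits.
Bidder L has the top bid and wins; the price is the second-highest bid, 100 credits.
Bidder L's payoff = 120 credits − 100 credits = 20 credits. All other bidders lose, so their payoff is 0.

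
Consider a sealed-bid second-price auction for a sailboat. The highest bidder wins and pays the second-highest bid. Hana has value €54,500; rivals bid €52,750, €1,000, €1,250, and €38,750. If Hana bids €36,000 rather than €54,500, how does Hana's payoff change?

The highest competing bid is €52,750.
Bidding truthfully at €54,500: Hana has the top bid, wins, and pays the second-highest bid €52,750. Payoff = €54,500 − €52,750 = €1,750.
Bidding €36,000: the top bid is €52,750 (a rival), so Hana loses. Payoff = €0.
Change = €0 − €1,750 = -€1,750.

-€1,750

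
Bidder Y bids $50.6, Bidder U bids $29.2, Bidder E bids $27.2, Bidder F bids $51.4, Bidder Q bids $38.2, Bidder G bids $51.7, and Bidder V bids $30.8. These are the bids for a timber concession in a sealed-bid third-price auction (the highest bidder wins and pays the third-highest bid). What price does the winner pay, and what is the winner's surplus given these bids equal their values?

Ranking the bids: Bidder G $51.7, then Bidder F $51.4, then Bidder Y $50.6, then Bidder Q $38.2, then Bidder V $30.8, then Bidder U $29.2, then Bidder E $27.2.
Bidder G is the highest bidder, so Bidder G wins.
Under the third-price rule, the price is the third-highest bid: $50.6.
Surplus = $51.7 − $50.6 = $1.1.

Price $50.6; surplus $1.1.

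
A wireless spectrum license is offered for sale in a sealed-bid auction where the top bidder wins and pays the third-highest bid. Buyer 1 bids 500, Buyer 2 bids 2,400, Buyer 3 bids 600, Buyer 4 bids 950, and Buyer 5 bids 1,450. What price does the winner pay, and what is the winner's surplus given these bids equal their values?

The winner pays 950 for a surplus of 1,450.

Ranking the bids: Buyer 2 2,400; Buyer 5 1,450; Buyer 4 950; Buyer 3 600; Buyer 1 500.
Buyer 2 is the highest bidder, so Buyer 2 wins.
Under the third-price rule, the price is the third-highest bid: 950.
Surplus = 2,400 − 950 = 1,450.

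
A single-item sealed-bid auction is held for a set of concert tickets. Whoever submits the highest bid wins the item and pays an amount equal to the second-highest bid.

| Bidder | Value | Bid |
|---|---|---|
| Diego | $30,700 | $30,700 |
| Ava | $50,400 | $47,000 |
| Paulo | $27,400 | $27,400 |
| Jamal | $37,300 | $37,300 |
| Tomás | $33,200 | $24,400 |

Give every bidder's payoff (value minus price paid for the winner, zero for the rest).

Payoffs: Diego $0, Ava $13,100, Paulo $0, Jamal $0, Tomás $0.

Bids in descending order: Ava $47,000; Jamal $37,300; Diego $30,700; Paulo $27,400; Tomás $24,400.
Ava has the top bid and wins; the price is the second-highest bid, $37,300.
Ava's payoff = $50,400 − $37,300 = $13,100. All other bidders lose, so their payoff is 0.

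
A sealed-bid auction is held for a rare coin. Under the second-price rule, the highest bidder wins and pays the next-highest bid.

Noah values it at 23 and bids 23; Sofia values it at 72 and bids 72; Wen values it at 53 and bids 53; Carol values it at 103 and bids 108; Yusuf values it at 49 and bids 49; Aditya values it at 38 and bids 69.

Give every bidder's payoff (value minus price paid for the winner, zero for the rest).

Sorted high to low: Carol 108 > Sofia 72 > Aditya 69 > Wen 53 > Yusuf 49 > Noah 23.
Carol has the top bid and wins; the price is the second-highest bid, 72.
Carol's payoff = 103 − 72 = 31. All other bidders lose, so their payoff is 0.

Noah 0, Sofia 0, Wen 0, Carol 31, Yusuf 0, Aditya 0.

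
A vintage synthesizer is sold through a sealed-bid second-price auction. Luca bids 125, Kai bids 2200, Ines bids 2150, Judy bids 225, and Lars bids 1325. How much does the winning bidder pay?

The winner pays 2150.

Bids in descending order: Kai 2200; Ines 2150; Lars 1325; Judy 225; Luca 125.
Kai has the highest bid, so Kai wins.
The second-highest bid is 2150, so that is what Kai pays.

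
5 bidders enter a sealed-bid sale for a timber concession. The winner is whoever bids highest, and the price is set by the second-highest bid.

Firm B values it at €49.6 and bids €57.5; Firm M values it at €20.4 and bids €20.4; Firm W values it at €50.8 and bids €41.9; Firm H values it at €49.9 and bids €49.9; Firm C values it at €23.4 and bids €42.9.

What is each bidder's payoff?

Payoffs: Firm B -€0.3, Firm M €0.0, Firm W €0.0, Firm H €0.0, Firm C €0.0.

Sorted high to low: Firm B €57.5; Firm H €49.9; Firm C €42.9; Firm W €41.9; Firm M €20.4.
Firm B has the top bid and wins; the price is the second-highest bid, €49.9.
Firm B's payoff = €49.6 − €49.9 = -€0.3. All other bidders lose, so their payoff is 0.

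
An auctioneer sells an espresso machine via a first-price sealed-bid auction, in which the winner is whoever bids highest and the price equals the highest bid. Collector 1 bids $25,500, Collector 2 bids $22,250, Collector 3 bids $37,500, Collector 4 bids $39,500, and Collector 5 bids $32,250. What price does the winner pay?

The winner pays $39,500.

Ranking the bids: Collector 4 $39,500; Collector 3 $37,500; Collector 5 $32,250; Collector 1 $25,500; Collector 2 $22,250.
Collector 4 is the highest bidder, so Collector 4 wins.
Under the first-price rule, the price is the highest bid: $39,500.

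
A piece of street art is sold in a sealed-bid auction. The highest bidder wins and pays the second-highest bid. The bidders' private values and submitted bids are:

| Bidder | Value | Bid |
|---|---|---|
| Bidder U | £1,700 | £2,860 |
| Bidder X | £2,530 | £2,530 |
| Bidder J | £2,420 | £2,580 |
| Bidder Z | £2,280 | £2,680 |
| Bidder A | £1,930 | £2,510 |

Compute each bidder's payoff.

Ranking the bids: Bidder U £2,860, then Bidder Z £2,680, then Bidder J £2,580, then Bidder X £2,530, then Bidder A £2,510.
Bidder U has the top bid and wins; the price is the second-highest bid, £2,680.
Bidder U's payoff = £1,700 − £2,680 = -£980. All other bidders lose, so their payoff is 0.

Payoffs: Bidder U -£980, Bidder X £0, Bidder J £0, Bidder Z £0, Bidder A £0.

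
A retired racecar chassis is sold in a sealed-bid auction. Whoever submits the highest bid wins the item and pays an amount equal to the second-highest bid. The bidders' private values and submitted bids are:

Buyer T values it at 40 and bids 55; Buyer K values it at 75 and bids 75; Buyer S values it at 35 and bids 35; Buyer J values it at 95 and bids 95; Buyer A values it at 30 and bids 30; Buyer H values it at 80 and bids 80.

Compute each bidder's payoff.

Ranking the bids: Buyer J 95 > Buyer H 80 > Buyer K 75 > Buyer T 55 > Buyer S 35 > Buyer A 30.
Buyer J has the top bid and wins; the price is the second-highest bid, 80.
Buyer J's payoff = 95 − 80 = 15. All other bidders lose, so their payoff is 0.

Buyer T 0, Buyer K 0, Buyer S 0, Buyer J 15, Buyer A 0, Buyer H 0.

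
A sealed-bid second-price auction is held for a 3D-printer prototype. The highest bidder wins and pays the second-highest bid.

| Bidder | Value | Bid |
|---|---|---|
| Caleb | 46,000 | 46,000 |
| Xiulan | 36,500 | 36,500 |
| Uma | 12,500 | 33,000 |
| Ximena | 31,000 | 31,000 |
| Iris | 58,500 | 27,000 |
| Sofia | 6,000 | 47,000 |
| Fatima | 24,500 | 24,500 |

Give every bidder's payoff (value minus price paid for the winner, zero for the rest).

Payoffs: Caleb 0, Xiulan 0, Uma 0, Ximena 0, Iris 0, Sofia -40,000, Fatima 0.

Ordered from highest: Sofia 47,000; Caleb 46,000; Xiulan 36,500; Uma 33,000; Ximena 31,000; Iris 27,000; Fatima 24,500.
Sofia has the top bid and wins; the price is the second-highest bid, 46,000.
Sofia's payoff = 6,000 − 46,000 = -40,000. All other bidders lose, so their payoff is 0.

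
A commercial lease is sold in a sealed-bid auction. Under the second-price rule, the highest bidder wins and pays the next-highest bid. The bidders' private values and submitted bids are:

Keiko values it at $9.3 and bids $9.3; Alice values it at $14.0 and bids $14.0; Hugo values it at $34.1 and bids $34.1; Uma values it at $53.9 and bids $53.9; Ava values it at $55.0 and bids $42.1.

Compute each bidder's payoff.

Ordered from highest: Uma $53.9; Ava $42.1; Hugo $34.1; Alice $14.0; Keiko $9.3.
Uma has the top bid and wins; the price is the second-highest bid, $42.1.
Uma's payoff = $53.9 − $42.1 = $11.8. All other bidders lose, so their payoff is 0.

Payoffs: Keiko $0.0, Alice $0.0, Hugo $0.0, Uma $11.8, Ava $0.0.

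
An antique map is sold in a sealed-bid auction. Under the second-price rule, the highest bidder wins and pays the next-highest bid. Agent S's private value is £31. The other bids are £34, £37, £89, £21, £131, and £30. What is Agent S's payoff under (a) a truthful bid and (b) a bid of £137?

The highest competing bid is £131.
Bidding truthfully at £31: the top bid is £131 (a rival), so Agent S loses. Payoff = £0.
Bidding £137: Agent S has the top bid, wins, and pays the second-highest bid £131. Payoff = £31 − £131 = -£100.
This is the dominant-strategy logic: truthful bidding weakly beats any alternative.

Truthful: £0; alternative: -£100.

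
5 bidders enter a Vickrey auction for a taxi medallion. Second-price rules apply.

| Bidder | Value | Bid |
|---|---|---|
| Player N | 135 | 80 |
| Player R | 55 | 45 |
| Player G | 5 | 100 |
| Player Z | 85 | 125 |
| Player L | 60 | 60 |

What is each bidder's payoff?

Bids in descending order: Player Z 125; Player G 100; Player N 80; Player L 60; Player R 45.
Player Z has the top bid and wins; the price is the second-highest bid, 100.
Player Z's payoff = 85 − 100 = -15. All other bidders lose, so their payoff is 0.

Payoffs: Player N 0, Player R 0, Player G 0, Player Z -15, Player L 0.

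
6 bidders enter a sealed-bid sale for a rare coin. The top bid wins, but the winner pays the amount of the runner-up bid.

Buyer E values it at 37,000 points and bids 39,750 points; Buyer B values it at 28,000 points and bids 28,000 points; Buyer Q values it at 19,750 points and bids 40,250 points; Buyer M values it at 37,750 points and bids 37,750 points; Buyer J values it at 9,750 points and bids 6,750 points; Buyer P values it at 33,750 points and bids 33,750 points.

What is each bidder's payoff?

Ranking the bids: Buyer Q 40,250 points, then Buyer E 39,750 points, then Buyer M 37,750 points, then Buyer P 33,750 points, then Buyer B 28,000 points, then Buyer J 6,750 points.
Buyer Q has the top bid and wins; the price is the second-highest bid, 39,750 points.
Buyer Q's payoff = 19,750 points − 39,750 points = -20,000 points. All other bidders lose, so their payoff is 0.

Payoffs: Buyer E 0 points, Buyer B 0 points, Buyer Q -20,000 points, Buyer M 0 points, Buyer J 0 points, Buyer P 0 points.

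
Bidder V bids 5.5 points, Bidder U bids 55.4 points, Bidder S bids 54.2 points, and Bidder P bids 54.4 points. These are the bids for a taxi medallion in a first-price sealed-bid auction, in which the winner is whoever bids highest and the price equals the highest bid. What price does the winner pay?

55.4 points

Ordered from highest: Bidder U 55.4 points > Bidder P 54.4 points > Bidder S 54.2 points > Bidder V 5.5 points.
Bidder U is the highest bidder, so Bidder U wins.
Under the first-price rule, the price is the highest bid: 55.4 points.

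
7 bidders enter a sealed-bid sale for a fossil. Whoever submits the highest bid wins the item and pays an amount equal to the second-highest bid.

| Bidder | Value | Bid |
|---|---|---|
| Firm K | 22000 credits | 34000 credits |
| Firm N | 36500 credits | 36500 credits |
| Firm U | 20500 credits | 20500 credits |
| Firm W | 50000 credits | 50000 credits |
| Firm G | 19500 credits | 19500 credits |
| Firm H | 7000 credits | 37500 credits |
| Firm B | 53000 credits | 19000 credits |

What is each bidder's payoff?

Bids in descending order: Firm W 50000 credits > Firm H 37500 credits > Firm N 36500 credits > Firm K 34000 credits > Firm U 20500 credits > Firm G 19500 credits > Firm B 19000 credits.
Firm W has the top bid and wins; the price is the second-highest bid, 37500 credits.
Firm W's payoff = 50000 credits − 37500 credits = 12500 credits. All other bidders lose, so their payoff is 0.

Firm K 0 credits, Firm N 0 credits, Firm U 0 credits, Firm W 12500 credits, Firm G 0 credits, Firm H 0 credits, Firm B 0 credits.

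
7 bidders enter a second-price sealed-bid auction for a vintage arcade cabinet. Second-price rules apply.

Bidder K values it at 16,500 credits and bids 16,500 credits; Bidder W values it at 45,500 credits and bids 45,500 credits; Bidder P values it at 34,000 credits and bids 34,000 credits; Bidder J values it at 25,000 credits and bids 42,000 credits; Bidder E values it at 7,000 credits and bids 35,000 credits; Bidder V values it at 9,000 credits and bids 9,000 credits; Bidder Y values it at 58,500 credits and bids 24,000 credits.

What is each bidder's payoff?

Ordered from highest: Bidder W 45,500 credits; Bidder J 42,000 credits; Bidder E 35,000 credits; Bidder P 34,000 credits; Bidder Y 24,000 credits; Bidder K 16,500 credits; Bidder V 9,000 credits.
Bidder W has the top bid and wins; the price is the second-highest bid, 42,000 credits.
Bidder W's payoff = 45,500 credits − 42,000 credits = 3,500 credits. All other bidders lose, so their payoff is 0.

Payoffs: Bidder K 0 credits, Bidder W 3,500 credits, Bidder P 0 credits, Bidder J 0 credits, Bidder E 0 credits, Bidder V 0 credits, Bidder Y 0 credits.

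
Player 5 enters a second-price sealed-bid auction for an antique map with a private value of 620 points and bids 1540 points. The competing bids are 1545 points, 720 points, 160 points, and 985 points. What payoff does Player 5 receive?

Highest competing bid: 1545 points.
Player 5's bid 1540 points is not the highest, so Player 5 loses, pays nothing, and earns zero payoff.

Payoff = 0 points.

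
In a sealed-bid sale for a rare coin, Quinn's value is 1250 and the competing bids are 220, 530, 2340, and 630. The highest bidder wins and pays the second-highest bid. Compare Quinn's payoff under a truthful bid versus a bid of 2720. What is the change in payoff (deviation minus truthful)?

Change in payoff: -1090.

The highest competing bid is 2340.
Bidding truthfully at 1250: the top bid is 2340 (a rival), so Quinn loses. Payoff = 0.
Bidding 2720: Quinn has the top bid, wins, and pays the second-highest bid 2340. Payoff = 1250 − 2340 = -1090.
Change = -1090 − 0 = -1090.
Deviating from a truthful bid can only lose payoff in a second-price auction — never gain.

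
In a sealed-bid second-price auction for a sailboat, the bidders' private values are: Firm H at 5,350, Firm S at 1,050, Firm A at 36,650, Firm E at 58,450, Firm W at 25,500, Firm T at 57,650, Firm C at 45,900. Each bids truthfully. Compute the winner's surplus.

Winner's surplus: 800.

Ranking the bids: Firm E 58,450, then Firm T 57,650, then Firm C 45,900, then Firm A 36,650, then Firm W 25,500, then Firm H 5,350, then Firm S 1,050.
Firm E wins with the top bid and pays the second-highest, 57,650.
Surplus = 58,450 − 57,650 = 800.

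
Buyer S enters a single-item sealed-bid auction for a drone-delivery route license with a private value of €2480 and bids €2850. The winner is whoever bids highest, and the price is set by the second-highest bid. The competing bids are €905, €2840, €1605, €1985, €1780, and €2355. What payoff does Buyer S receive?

Highest competing bid: €2840.
Buyer S's bid €2850 is the highest overall, so Buyer S wins and pays the second-highest bid, €2840.
Payoff = value − price = €2480 − €2840 = -€360.

Buyer S's payoff: -€360.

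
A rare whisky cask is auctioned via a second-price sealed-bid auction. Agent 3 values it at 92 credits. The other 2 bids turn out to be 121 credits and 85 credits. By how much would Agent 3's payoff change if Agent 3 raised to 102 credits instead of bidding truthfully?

0 credits

The highest competing bid is 121 credits.
Bidding truthfully at 92 credits: the top bid is 121 credits (a rival), so Agent 3 loses. Payoff = 0 credits.
Bidding 102 credits: the top bid is 121 credits (a rival), so Agent 3 loses. Payoff = 0 credits.
Change = 0 credits − 0 credits = 0 credits.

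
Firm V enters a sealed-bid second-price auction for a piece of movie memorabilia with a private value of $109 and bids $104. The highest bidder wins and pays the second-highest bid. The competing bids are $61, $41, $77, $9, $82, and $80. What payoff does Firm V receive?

Highest competing bid: $82.
Firm V's bid $104 is the highest overall, so Firm V wins and pays the second-highest bid, $82.
Payoff = value − price = $109 − $82 = $27.

Payoff = $27.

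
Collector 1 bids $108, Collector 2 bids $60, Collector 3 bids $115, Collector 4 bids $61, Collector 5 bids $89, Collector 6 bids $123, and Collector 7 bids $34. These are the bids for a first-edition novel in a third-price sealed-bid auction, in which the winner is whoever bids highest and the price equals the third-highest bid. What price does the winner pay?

Ranking the bids: Collector 6 $123 > Collector 3 $115 > Collector 1 $108 > Collector 5 $89 > Collector 4 $61 > Collector 2 $60 > Collector 7 $34.
Collector 6 is the highest bidder, so Collector 6 wins.
Under the third-price rule, the price is the third-highest bid: $108.

Price paid: $108.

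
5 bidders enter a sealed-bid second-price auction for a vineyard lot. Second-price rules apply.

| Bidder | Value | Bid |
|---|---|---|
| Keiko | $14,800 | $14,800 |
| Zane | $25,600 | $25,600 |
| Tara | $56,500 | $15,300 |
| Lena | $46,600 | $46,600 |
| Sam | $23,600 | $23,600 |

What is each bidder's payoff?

Payoffs: Keiko $0, Zane $0, Tara $0, Lena $21,000, Sam $0.

Ordered from highest: Lena $46,600, then Zane $25,600, then Sam $23,600, then Tara $15,300, then Keiko $14,800.
Lena has the top bid and wins; the price is the second-highest bid, $25,600.
Lena's payoff = $46,600 − $25,600 = $21,000. All other bidders lose, so their payoff is 0.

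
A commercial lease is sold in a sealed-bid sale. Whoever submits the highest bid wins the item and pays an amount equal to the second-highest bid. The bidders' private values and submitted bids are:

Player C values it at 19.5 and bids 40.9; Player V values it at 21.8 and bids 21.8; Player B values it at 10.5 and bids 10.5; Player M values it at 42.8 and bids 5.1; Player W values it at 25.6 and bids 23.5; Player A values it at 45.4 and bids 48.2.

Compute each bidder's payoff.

Player C 0.0, Player V 0.0, Player B 0.0, Player M 0.0, Player W 0.0, Player A 4.5.

Sorted high to low: Player A 48.2 > Player C 40.9 > Player W 23.5 > Player V 21.8 > Player B 10.5 > Player M 5.1.
Player A has the top bid and wins; the price is the second-highest bid, 40.9.
Player A's payoff = 45.4 − 40.9 = 4.5. All other bidders lose, so their payoff is 0.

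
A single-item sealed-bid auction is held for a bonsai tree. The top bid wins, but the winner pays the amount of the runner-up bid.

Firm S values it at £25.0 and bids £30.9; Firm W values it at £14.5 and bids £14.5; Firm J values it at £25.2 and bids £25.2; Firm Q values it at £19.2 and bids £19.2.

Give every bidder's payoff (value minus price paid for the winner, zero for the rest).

Firm S -£0.2, Firm W £0.0, Firm J £0.0, Firm Q £0.0.

Sorted high to low: Firm S £30.9; Firm J £25.2; Firm Q £19.2; Firm W £14.5.
Firm S has the top bid and wins; the price is the second-highest bid, £25.2.
Firm S's payoff = £25.0 − £25.2 = -£0.2. All other bidders lose, so their payoff is 0.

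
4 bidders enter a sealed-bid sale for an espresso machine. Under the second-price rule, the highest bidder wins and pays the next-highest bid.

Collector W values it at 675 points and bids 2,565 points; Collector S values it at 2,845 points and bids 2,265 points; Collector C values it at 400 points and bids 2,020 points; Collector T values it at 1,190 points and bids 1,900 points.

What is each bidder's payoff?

Payoffs: Collector W -1,590 points, Collector S 0 points, Collector C 0 points, Collector T 0 points.

Bids in descending order: Collector W 2,565 points > Collector S 2,265 points > Collector C 2,020 points > Collector T 1,900 points.
Collector W has the top bid and wins; the price is the second-highest bid, 2,265 points.
Collector W's payoff = 675 points − 2,265 points = -1,590 points. All other bidders lose, so their payoff is 0.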